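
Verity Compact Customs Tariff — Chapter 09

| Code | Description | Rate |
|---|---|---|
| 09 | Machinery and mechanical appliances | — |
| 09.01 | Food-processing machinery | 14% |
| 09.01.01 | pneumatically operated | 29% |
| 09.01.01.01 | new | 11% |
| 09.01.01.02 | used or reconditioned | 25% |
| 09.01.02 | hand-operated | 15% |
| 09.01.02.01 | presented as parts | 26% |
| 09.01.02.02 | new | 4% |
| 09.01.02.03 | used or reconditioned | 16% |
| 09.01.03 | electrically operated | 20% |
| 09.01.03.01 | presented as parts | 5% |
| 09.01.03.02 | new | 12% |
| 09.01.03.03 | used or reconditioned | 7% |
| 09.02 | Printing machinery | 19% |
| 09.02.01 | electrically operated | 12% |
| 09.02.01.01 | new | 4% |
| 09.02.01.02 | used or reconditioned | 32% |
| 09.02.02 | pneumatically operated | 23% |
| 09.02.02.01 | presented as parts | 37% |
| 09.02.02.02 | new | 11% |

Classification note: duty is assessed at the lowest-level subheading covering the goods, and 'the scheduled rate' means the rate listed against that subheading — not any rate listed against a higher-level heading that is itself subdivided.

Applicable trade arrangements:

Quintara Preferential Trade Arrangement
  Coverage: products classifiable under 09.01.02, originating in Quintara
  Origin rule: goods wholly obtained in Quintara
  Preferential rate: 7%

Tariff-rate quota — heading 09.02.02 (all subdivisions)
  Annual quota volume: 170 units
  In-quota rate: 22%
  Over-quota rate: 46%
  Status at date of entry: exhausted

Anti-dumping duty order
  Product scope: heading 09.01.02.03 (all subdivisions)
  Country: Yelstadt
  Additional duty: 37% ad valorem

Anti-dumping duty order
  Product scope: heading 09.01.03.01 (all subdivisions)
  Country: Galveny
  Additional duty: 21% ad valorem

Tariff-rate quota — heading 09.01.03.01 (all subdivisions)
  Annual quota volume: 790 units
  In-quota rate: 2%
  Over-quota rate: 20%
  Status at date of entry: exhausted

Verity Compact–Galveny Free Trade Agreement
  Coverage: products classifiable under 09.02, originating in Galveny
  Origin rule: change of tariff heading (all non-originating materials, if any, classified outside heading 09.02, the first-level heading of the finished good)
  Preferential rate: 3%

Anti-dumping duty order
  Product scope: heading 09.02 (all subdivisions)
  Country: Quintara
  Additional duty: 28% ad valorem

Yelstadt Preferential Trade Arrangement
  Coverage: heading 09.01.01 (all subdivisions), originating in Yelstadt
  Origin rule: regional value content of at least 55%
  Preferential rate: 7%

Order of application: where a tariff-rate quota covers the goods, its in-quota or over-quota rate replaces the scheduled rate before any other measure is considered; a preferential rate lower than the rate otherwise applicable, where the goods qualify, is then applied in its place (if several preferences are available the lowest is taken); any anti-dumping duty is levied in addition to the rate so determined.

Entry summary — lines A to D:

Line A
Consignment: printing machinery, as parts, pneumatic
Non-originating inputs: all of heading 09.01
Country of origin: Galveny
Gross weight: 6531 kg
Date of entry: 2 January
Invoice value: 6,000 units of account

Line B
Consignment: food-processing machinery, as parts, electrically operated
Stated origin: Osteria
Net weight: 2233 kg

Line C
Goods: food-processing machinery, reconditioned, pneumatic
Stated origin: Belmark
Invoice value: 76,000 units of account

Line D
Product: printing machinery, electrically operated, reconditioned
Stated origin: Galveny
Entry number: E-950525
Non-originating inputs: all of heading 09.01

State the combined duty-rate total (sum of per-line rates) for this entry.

Line A: printing → 09.02; pneumatic → 09.02.02; as parts → 09.02.02.01. Scheduled 37%. quota on 09.02.02 exhausted → over-quota 46%; Galveny agreement on 09.02: CTH met → 3% available; preferential 3%. → 3%.
Line B: food-processing → 09.01; electrically operated → 09.01.03; as parts → 09.01.03.01. Scheduled 5%. quota on 09.01.03.01 exhausted → over-quota 20%. → 20%.
Line C: food-processing → 09.01; pneumatic → 09.01.01; reconditioned → 09.01.01.02. Scheduled 25%. No special measure applies. → 25%.
Line D: printing → 09.02; electrically operated → 09.02.01; reconditioned → 09.02.01.02. Scheduled 32%. Galveny agreement on 09.02: CTH met → 3% available; preferential 3%. → 3%.
Sum: 3% + 20% + 25% + 3% = 51%.

51%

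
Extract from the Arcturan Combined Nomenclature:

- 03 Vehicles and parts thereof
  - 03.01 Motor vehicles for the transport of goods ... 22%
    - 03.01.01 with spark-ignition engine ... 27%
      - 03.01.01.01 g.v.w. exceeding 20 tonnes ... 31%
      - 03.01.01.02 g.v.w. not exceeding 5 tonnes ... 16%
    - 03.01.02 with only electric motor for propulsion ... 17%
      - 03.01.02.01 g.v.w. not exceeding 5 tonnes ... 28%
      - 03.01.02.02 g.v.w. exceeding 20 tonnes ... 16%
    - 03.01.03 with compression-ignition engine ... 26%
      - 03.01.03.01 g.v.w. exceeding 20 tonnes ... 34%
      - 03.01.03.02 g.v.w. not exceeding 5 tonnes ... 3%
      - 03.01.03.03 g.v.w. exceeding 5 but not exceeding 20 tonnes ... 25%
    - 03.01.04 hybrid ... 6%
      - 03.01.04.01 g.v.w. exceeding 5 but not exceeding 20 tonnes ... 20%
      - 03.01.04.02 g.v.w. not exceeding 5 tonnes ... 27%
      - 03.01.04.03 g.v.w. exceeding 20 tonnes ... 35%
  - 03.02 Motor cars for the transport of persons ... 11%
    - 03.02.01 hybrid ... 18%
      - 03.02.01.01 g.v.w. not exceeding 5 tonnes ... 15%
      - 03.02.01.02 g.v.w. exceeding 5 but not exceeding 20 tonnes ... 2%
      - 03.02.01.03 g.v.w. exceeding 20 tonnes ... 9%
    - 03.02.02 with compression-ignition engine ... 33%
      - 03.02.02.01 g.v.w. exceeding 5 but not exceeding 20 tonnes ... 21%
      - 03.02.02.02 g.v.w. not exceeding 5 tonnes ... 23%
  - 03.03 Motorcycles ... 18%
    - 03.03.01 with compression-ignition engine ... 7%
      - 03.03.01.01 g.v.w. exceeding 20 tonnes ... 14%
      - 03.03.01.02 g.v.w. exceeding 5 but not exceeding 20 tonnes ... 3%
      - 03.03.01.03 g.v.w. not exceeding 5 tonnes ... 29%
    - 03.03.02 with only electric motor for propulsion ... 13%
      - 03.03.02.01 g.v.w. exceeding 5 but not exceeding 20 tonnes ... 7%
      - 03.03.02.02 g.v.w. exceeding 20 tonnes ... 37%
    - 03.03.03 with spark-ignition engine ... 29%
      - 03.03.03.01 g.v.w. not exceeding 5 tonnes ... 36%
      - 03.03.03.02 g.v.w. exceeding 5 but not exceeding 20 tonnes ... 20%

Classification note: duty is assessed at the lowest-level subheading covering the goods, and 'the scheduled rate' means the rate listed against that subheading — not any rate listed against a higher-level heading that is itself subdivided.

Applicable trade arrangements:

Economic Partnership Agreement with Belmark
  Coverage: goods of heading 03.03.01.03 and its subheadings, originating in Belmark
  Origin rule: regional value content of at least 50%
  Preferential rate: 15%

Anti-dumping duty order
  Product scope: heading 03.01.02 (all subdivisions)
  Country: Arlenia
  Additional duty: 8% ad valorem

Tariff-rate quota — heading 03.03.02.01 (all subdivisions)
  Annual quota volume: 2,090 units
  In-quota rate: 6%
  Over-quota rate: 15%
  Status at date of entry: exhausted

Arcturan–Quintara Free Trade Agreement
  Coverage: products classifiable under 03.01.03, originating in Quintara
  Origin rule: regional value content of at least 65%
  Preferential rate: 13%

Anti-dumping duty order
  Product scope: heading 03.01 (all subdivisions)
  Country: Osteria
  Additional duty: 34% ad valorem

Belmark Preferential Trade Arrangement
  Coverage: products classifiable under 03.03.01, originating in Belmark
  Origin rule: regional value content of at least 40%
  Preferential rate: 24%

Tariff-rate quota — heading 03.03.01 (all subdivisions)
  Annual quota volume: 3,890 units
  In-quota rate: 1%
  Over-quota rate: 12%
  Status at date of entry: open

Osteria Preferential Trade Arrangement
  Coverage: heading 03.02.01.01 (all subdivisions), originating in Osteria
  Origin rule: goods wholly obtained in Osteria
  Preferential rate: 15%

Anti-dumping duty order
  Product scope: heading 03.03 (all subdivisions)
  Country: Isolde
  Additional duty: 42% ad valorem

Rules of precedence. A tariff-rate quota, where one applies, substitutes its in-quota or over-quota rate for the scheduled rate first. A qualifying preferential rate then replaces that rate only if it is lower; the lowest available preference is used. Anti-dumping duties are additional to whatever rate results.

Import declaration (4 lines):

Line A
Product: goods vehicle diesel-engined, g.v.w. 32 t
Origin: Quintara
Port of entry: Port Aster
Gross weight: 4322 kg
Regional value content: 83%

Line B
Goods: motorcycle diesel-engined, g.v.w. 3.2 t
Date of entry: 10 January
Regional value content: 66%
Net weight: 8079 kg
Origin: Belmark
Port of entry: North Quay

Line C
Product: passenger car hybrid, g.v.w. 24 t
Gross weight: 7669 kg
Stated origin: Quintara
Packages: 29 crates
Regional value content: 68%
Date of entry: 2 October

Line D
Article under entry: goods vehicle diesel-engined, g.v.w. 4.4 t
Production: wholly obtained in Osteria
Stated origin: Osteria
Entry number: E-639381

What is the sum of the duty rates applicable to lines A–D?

Line A: goods vehicle → 03.01; diesel-engined → 03.01.03; g.v.w. 32 t → 03.01.03.01. Scheduled 34%. Quintara agreement on 03.01.03: RVC ≥ 65% → 13% available; preferential 13%. → 13%.
Line B: motorcycle → 03.03; diesel-engined → 03.03.01; g.v.w. 3.2 t → 03.03.01.03. Scheduled 29%. quota on 03.03.01 open → in-quota 1%; Belmark agreement on 03.03.01.03: RVC ≥ 50% → 15% available; Belmark agreement on 03.03.01: RVC ≥ 40% → 24% available; preference 15% not lower than 1% → no reduction. → 1%.
Line C: passenger car → 03.02; hybrid → 03.02.01; g.v.w. 24 t → 03.02.01.03. Scheduled 9%. Quintara agreement on 03.01.03: 03.02.01.03 not covered. → 9%.
Line D: goods vehicle → 03.01; diesel-engined → 03.01.03; g.v.w. 4.4 t → 03.01.03.02. Scheduled 3%. Osteria agreement on 03.02.01.01: 03.01.03.02 not covered; anti-dumping (Osteria, 03.01): +34%; total 3% + 34% = 37%. → 37%.
Sum: 13% + 1% + 9% + 37% = 60%.

60%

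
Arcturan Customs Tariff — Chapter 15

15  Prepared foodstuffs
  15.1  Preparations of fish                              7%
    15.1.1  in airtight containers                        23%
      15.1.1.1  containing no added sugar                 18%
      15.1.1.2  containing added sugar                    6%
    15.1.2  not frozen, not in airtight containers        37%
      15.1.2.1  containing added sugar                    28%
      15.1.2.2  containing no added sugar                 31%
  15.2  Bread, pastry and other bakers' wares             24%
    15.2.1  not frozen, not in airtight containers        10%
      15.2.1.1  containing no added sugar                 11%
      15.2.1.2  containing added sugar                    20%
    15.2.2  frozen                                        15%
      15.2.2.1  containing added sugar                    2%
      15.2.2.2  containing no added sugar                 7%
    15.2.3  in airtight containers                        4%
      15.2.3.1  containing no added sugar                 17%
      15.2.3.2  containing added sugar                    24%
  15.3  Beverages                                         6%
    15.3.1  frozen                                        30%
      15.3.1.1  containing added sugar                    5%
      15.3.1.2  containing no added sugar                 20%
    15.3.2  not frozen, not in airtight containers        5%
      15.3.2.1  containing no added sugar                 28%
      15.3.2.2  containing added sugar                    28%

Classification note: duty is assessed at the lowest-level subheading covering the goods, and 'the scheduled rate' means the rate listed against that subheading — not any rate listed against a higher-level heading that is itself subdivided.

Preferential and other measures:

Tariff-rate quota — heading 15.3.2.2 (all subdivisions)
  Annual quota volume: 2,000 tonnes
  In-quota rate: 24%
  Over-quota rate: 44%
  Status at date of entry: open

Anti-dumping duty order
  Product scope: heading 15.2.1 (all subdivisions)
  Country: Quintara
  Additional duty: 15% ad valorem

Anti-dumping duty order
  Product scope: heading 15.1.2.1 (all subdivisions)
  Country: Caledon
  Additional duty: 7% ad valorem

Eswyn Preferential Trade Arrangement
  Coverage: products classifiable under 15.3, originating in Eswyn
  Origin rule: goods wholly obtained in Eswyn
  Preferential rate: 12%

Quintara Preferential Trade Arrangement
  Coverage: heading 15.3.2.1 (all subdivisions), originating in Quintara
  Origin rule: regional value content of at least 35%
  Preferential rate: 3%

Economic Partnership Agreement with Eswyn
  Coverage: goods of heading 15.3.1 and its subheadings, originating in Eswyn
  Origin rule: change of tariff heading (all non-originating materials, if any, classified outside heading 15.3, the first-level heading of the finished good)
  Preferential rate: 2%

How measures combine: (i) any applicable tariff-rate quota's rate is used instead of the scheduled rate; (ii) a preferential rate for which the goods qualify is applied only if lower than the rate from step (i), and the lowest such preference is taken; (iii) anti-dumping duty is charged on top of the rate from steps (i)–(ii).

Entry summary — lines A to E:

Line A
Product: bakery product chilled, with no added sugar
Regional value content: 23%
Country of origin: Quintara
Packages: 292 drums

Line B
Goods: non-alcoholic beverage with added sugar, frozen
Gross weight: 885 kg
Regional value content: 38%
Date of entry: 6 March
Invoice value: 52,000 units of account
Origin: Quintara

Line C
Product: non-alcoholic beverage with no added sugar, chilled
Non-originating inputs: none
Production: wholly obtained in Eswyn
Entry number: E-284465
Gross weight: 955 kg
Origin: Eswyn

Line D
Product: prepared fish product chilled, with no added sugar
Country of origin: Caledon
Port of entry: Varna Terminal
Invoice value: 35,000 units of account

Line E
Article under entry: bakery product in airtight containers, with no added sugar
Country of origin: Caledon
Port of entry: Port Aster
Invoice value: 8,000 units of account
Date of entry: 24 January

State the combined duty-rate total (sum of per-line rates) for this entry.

Line A: bakery product → 15.2; chilled → 15.2.1; with no added sugar → 15.2.1.1. Scheduled 11%. Quintara agreement on 15.3.2.1: 15.2.1.1 not covered; anti-dumping (Quintara, 15.2.1): +15%; total 11% + 15% = 26%. → 26%.
Line B: non-alcoholic beverage → 15.3; frozen → 15.3.1; with added sugar → 15.3.1.1. Scheduled 5%. Quintara agreement on 15.3.2.1: 15.3.1.1 not covered. → 5%.
Line C: non-alcoholic beverage → 15.3; chilled → 15.3.2; with no added sugar → 15.3.2.1. Scheduled 28%. Eswyn agreement on 15.3: wholly obtained → 12% available; Eswyn agreement on 15.3.1: 15.3.2.1 not covered; preferential 12%. → 12%.
Line D: prepared fish product → 15.1; chilled → 15.1.2; with no added sugar → 15.1.2.2. Scheduled 31%. No special measure applies. → 31%.
Line E: bakery product → 15.2; in airtight containers → 15.2.3; with no added sugar → 15.2.3.1. Scheduled 17%. No special measure applies. → 17%.
Sum: 26% + 5% + 12% + 31% + 17% = 91%.

91%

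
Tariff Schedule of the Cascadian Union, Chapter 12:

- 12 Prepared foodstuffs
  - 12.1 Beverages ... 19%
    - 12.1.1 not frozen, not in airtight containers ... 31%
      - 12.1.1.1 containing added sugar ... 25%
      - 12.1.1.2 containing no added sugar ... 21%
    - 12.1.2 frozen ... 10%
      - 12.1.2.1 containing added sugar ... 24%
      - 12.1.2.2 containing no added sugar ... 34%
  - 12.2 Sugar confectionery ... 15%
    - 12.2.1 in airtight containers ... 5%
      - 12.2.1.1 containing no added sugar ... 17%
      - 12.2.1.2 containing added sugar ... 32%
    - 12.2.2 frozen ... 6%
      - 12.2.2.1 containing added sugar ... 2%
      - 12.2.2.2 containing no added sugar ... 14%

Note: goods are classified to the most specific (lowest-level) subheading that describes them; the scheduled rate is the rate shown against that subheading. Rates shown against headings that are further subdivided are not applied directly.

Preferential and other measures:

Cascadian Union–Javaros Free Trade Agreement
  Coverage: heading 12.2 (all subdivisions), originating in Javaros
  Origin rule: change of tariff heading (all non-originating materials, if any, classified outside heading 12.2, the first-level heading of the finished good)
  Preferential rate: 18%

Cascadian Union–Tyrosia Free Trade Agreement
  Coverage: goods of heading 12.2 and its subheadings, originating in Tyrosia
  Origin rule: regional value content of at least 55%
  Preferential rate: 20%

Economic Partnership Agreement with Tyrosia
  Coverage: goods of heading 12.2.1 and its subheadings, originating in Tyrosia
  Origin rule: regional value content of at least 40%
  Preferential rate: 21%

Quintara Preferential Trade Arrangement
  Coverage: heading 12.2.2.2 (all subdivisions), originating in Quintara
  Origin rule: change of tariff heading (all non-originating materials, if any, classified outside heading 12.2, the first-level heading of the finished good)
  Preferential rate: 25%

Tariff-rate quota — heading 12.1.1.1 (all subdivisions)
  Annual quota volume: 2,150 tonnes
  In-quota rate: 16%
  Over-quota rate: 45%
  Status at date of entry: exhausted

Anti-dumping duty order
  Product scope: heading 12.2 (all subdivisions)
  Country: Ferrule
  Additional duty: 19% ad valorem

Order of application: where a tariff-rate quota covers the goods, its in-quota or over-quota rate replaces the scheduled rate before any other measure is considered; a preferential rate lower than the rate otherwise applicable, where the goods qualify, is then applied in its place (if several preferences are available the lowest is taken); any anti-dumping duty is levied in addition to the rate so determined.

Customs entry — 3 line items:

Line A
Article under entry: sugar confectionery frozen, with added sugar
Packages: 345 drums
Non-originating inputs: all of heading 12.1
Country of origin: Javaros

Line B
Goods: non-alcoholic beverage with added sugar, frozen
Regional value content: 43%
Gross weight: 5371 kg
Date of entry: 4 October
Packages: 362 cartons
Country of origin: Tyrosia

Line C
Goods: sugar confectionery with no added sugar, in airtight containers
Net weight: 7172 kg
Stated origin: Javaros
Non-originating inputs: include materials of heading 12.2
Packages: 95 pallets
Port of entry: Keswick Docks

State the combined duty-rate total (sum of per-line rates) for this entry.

Line A: sugar confectionery → 12.2; frozen → 12.2.2; with added sugar → 12.2.2.1. Scheduled 2%. Javaros agreement on 12.2: CTH met → 18% available; preference 18% not lower than 2% → no reduction. → 2%.
Line B: non-alcoholic beverage → 12.1; frozen → 12.1.2; with added sugar → 12.1.2.1. Scheduled 24%. Tyrosia agreement on 12.2: 12.1.2.1 not covered; Tyrosia agreement on 12.2.1: 12.1.2.1 not covered. → 24%.
Line C: sugar confectionery → 12.2; in airtight containers → 12.2.1; with no added sugar → 12.2.1.1. Scheduled 17%. Javaros agreement on 12.2: CTH not met. → 17%.
Sum: 2% + 24% + 17% = 43%.

43%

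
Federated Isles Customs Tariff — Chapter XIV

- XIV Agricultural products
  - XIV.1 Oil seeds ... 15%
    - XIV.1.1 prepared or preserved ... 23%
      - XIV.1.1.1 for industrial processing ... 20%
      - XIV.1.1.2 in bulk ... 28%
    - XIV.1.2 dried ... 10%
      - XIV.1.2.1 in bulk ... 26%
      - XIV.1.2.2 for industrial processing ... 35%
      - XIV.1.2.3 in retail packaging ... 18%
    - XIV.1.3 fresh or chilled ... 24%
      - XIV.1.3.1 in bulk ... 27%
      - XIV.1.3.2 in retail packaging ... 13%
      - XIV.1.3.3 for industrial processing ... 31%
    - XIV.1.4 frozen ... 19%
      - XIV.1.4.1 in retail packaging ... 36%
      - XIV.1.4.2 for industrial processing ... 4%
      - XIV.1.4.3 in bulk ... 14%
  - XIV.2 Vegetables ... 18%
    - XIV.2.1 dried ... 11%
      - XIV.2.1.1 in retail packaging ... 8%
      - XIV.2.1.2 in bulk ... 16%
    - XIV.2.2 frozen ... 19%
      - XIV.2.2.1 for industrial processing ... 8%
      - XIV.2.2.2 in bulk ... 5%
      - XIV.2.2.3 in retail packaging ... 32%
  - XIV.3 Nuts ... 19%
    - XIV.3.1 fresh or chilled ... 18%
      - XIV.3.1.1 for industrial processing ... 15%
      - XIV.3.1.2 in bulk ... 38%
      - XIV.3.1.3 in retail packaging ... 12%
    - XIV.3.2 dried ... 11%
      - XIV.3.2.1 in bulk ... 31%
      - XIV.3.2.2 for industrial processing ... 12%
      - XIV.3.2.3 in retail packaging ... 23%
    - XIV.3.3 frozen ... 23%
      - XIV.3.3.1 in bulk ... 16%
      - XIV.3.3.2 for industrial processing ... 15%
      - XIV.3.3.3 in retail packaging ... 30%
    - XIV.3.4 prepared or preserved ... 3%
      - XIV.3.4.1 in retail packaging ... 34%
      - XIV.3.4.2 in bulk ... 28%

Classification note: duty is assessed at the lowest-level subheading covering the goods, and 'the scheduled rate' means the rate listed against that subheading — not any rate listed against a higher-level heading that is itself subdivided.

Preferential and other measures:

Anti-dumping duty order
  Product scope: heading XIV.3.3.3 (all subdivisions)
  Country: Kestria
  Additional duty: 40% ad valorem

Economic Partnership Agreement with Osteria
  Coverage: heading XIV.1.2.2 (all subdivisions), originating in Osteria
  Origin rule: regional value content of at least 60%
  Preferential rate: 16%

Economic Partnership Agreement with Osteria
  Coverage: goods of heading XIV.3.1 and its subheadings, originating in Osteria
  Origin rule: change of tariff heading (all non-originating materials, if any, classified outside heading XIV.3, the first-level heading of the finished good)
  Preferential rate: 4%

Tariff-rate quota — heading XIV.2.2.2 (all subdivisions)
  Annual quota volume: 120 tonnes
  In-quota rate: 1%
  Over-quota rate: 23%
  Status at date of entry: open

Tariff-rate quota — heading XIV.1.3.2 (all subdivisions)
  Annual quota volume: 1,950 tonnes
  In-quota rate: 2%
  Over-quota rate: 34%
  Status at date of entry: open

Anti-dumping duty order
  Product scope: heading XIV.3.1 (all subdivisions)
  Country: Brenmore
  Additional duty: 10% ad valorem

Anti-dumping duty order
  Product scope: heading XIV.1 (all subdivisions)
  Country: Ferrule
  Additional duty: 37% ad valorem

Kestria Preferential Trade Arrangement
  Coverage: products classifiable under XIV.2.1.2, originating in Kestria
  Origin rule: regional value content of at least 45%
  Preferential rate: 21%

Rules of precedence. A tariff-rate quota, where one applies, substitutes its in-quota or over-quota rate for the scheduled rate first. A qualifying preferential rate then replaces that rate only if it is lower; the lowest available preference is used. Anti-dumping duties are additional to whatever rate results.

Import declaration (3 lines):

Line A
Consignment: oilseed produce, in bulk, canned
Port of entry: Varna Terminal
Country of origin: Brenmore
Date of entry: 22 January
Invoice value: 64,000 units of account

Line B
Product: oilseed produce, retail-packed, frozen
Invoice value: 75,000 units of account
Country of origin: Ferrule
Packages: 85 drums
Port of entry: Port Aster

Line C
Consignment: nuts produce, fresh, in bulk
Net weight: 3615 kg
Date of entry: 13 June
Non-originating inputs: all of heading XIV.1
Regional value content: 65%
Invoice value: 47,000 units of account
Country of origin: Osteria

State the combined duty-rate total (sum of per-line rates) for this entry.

Line A: oilseed → XIV.1; canned → XIV.1.1; in bulk → XIV.1.1.2. Scheduled 28%. No special measure applies. → 28%.
Line B: oilseed → XIV.1; frozen → XIV.1.4; retail-packed → XIV.1.4.1. Scheduled 36%. anti-dumping (Ferrule, XIV.1): +37%; total 36% + 37% = 73%. → 73%.
Line C: nuts → XIV.3; fresh → XIV.3.1; in bulk → XIV.3.1.2. Scheduled 38%. Osteria agreement on XIV.1.2.2: XIV.3.1.2 not covered; Osteria agreement on XIV.3.1: CTH met → 4% available; preferential 4%. → 4%.
Sum: 28% + 73% + 4% = 105%.

105%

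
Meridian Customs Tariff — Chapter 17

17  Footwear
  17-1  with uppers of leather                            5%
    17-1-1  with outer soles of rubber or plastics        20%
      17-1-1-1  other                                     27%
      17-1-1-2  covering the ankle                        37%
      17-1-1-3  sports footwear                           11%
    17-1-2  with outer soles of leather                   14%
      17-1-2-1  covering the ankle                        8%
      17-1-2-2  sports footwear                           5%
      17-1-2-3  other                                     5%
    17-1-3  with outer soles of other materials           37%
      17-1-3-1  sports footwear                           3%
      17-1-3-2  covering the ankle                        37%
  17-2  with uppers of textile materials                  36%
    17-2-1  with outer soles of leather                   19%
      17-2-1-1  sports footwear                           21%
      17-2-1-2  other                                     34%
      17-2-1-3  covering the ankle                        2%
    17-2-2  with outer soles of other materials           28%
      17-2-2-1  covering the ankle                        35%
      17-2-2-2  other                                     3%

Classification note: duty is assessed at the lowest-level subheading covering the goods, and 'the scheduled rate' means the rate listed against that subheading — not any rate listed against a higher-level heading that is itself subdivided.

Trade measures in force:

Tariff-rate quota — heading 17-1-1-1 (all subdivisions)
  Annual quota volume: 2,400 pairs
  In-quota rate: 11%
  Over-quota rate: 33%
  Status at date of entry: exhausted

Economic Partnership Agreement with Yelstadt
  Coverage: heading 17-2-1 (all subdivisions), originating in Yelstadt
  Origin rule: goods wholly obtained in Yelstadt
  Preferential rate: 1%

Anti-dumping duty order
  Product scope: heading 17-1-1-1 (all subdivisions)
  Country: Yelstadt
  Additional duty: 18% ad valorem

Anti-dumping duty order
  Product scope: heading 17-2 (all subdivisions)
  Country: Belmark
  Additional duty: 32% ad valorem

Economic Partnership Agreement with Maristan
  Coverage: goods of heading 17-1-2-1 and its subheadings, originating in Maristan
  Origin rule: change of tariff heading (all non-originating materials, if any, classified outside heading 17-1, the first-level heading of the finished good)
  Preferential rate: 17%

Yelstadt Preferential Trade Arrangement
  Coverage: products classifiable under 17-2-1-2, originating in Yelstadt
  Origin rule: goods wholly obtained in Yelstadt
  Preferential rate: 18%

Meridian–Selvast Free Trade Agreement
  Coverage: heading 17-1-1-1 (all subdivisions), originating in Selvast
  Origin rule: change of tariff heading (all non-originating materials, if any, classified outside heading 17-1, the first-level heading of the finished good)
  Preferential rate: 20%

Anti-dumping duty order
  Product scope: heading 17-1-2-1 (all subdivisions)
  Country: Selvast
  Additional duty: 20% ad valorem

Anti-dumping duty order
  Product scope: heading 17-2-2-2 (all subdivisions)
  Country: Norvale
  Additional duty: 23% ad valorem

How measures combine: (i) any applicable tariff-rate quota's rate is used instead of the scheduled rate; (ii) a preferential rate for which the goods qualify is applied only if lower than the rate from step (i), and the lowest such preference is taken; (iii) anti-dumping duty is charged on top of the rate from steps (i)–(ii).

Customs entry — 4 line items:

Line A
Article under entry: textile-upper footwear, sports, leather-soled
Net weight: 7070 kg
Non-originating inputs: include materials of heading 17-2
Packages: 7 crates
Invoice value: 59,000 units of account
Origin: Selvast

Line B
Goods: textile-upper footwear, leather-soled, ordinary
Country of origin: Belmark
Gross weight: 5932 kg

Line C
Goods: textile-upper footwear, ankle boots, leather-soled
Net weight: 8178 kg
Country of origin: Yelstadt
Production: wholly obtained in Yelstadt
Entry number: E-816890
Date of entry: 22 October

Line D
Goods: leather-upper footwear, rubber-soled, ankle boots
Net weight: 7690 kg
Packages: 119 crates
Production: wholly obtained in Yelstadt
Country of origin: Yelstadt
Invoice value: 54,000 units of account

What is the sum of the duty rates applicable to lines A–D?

Line A: textile-upper → 17-2; leather-soled → 17-2-1; sports → 17-2-1-1. Scheduled 21%. Selvast agreement on 17-1-1-1: 17-2-1-1 not covered. → 21%.
Line B: textile-upper → 17-2; leather-soled → 17-2-1; ordinary → 17-2-1-2. Scheduled 34%. anti-dumping (Belmark, 17-2): +32%; total 34% + 32% = 66%. → 66%.
Line C: textile-upper → 17-2; leather-soled → 17-2-1; ankle boots → 17-2-1-3. Scheduled 2%. Yelstadt agreement on 17-2-1: wholly obtained → 1% available; Yelstadt agreement on 17-2-1-2: 17-2-1-3 not covered; preferential 1%. → 1%.
Line D: leather-upper → 17-1; rubber-soled → 17-1-1; ankle boots → 17-1-1-2. Scheduled 37%. Yelstadt agreement on 17-2-1: 17-1-1-2 not covered; Yelstadt agreement on 17-2-1-2: 17-1-1-2 not covered. → 37%.
Sum: 21% + 66% + 1% + 37% = 125%.

125%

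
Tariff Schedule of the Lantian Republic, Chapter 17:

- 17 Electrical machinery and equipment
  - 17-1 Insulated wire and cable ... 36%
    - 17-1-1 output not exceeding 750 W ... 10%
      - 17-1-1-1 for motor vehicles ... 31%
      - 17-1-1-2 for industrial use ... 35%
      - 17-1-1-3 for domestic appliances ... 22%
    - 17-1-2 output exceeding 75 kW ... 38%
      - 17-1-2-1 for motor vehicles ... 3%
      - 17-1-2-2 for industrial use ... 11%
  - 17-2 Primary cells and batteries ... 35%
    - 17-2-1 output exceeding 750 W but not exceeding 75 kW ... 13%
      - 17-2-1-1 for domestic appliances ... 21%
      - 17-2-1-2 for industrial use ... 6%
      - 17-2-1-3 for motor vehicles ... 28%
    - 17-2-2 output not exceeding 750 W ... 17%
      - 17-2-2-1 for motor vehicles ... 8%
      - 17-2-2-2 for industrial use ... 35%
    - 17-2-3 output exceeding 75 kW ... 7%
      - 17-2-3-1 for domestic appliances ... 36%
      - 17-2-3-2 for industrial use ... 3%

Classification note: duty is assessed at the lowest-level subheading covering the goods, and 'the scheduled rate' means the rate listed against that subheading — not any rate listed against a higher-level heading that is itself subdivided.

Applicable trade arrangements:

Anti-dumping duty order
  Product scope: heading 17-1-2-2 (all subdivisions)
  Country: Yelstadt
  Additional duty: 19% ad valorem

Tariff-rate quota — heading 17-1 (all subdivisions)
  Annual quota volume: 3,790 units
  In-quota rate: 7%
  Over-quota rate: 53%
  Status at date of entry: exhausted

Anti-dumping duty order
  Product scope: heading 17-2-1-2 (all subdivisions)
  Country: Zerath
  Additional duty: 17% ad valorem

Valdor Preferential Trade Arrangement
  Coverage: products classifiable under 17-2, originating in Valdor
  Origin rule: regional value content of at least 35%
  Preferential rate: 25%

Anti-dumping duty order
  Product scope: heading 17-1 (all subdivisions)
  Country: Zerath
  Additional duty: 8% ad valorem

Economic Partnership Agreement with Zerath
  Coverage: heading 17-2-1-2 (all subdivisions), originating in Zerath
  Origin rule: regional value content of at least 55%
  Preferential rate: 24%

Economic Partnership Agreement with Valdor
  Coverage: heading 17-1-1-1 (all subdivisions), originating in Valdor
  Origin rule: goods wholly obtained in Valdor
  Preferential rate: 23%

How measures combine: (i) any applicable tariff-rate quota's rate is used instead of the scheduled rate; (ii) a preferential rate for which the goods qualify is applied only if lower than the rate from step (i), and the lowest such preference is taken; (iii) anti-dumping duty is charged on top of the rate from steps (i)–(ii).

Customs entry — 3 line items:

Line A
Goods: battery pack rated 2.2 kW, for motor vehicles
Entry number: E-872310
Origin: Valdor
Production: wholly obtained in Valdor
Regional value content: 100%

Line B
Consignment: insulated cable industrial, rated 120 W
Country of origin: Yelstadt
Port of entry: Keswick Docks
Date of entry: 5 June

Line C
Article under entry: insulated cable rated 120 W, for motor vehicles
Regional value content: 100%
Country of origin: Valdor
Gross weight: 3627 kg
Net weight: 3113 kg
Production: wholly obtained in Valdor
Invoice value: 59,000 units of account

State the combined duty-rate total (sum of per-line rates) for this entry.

101%

Line A: battery pack → 17-2; rated 2.2 kW → 17-2-1; for motor vehicles → 17-2-1-3. Scheduled 28%. Valdor agreement on 17-2: RVC ≥ 35% → 25% available; Valdor agreement on 17-1-1-1: 17-2-1-3 not covered; preferential 25%. → 25%.
Line B: insulated cable → 17-1; rated 120 W → 17-1-1; industrial → 17-1-1-2. Scheduled 35%. quota on 17-1 exhausted → over-quota 53%. → 53%.
Line C: insulated cable → 17-1; rated 120 W → 17-1-1; for motor vehicles → 17-1-1-1. Scheduled 31%. quota on 17-1 exhausted → over-quota 53%; Valdor agreement on 17-2: 17-1-1-1 not covered; Valdor agreement on 17-1-1-1: wholly obtained → 23% available; preferential 23%. → 23%.
Sum: 25% + 53% + 23% = 101%.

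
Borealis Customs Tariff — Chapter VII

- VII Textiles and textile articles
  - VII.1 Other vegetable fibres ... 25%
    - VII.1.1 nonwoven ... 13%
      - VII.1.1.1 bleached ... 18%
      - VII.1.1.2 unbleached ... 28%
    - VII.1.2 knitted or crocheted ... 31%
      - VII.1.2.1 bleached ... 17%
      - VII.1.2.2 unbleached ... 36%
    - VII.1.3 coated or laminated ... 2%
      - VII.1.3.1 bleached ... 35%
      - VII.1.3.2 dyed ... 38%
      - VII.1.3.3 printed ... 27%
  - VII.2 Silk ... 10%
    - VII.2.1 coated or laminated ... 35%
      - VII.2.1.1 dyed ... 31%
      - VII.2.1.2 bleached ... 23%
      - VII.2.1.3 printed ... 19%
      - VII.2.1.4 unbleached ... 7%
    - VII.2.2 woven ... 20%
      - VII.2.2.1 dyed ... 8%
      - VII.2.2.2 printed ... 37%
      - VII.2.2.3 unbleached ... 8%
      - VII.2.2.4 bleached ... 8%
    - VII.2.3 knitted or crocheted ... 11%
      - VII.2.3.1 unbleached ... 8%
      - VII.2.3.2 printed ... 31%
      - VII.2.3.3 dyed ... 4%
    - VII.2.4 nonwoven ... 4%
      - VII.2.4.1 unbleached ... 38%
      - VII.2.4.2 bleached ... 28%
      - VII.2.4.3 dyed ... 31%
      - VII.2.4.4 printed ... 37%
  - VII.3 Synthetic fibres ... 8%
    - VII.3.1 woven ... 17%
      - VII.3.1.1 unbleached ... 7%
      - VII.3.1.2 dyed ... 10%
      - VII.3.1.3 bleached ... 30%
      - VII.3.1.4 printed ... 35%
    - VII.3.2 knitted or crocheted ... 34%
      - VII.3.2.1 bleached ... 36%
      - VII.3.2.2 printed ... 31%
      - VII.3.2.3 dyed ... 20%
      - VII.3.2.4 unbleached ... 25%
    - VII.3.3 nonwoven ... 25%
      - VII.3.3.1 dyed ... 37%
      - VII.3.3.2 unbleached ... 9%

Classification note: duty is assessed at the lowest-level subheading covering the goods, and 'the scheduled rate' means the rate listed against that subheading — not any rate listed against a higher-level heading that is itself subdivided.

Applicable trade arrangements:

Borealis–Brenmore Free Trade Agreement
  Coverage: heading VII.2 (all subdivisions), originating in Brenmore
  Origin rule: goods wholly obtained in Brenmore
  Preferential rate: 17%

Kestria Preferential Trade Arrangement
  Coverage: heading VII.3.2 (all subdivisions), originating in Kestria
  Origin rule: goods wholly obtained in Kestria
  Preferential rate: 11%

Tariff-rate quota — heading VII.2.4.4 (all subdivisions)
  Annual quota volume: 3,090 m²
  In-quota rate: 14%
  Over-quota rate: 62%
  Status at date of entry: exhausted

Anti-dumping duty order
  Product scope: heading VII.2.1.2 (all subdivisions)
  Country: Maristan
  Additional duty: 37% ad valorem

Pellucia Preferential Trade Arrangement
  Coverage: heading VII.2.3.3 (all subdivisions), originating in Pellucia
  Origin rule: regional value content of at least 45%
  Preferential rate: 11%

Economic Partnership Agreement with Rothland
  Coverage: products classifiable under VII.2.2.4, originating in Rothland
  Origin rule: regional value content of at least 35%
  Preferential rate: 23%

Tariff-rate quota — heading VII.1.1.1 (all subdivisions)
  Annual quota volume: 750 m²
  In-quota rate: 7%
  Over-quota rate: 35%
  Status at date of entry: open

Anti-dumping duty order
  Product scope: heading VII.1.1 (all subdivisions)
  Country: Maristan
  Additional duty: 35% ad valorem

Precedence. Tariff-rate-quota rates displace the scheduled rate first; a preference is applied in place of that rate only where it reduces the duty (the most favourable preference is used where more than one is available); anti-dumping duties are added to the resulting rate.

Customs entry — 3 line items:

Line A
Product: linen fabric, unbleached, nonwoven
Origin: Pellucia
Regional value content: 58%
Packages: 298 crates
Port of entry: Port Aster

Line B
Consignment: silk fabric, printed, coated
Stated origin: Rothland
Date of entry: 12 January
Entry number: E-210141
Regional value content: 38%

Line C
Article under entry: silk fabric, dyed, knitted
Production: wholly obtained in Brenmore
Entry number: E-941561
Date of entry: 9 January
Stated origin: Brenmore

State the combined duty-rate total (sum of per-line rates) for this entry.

Line A: linen → VII.1; nonwoven → VII.1.1; unbleached → VII.1.1.2. Scheduled 28%. Pellucia agreement on VII.2.3.3: VII.1.1.2 not covered. → 28%.
Line B: silk → VII.2; coated → VII.2.1; printed → VII.2.1.3. Scheduled 19%. Rothland agreement on VII.2.2.4: VII.2.1.3 not covered. → 19%.
Line C: silk → VII.2; knitted → VII.2.3; dyed → VII.2.3.3. Scheduled 4%. Brenmore agreement on VII.2: wholly obtained → 17% available; preference 17% not lower than 4% → no reduction. → 4%.
Sum: 28% + 19% + 4% = 51%.

51%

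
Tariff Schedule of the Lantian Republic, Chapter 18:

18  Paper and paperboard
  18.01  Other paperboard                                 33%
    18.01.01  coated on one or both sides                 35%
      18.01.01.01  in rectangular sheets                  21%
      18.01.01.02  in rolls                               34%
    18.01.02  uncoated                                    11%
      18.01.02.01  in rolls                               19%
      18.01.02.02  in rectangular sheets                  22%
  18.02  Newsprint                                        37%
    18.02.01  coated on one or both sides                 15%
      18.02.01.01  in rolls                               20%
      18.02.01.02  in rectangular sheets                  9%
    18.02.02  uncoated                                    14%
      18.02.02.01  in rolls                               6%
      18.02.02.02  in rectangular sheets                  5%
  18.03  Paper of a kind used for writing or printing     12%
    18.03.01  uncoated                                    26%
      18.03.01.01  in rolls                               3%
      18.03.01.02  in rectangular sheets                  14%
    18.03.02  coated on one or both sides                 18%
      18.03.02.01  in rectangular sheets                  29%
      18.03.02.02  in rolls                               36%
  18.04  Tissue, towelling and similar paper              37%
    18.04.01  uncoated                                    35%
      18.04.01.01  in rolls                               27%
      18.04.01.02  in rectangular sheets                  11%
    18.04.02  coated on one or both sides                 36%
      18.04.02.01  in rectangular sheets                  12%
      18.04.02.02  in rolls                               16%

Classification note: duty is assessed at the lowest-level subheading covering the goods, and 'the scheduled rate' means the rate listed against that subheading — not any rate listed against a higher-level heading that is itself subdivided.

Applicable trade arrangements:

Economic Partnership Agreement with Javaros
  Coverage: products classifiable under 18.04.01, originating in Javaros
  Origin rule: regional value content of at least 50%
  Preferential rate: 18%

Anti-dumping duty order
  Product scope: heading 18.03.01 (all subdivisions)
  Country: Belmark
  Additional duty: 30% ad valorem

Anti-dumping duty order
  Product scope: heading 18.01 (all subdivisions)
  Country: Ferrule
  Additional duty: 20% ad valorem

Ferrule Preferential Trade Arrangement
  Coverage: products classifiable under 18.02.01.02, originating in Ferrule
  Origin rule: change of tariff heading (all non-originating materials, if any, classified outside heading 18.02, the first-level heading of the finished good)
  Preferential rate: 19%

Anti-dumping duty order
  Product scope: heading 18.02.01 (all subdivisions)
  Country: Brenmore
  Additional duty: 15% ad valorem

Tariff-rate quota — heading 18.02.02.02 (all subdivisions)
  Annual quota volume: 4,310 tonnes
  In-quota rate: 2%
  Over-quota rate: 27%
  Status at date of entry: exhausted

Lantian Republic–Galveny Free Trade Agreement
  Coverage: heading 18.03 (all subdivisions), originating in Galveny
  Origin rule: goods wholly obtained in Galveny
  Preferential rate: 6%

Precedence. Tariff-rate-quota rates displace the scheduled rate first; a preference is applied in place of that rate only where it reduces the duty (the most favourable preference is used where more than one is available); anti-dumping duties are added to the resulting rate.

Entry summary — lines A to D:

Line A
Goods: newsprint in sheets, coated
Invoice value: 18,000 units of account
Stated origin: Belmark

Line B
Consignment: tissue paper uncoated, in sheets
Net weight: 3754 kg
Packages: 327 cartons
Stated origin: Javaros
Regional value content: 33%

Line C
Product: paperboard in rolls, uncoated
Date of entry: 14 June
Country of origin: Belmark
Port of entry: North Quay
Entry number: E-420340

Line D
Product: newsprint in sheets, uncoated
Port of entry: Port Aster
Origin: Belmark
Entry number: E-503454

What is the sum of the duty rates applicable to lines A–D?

Line A: newsprint → 18.02; coated → 18.02.01; in sheets → 18.02.01.02. Scheduled 9%. No special measure applies. → 9%.
Line B: tissue paper → 18.04; uncoated → 18.04.01; in sheets → 18.04.01.02. Scheduled 11%. Javaros agreement on 18.04.01: RVC < 50%. → 11%.
Line C: paperboard → 18.01; uncoated → 18.01.02; in rolls → 18.01.02.01. Scheduled 19%. No special measure applies. → 19%.
Line D: newsprint → 18.02; uncoated → 18.02.02; in sheets → 18.02.02.02. Scheduled 5%. quota on 18.02.02.02 exhausted → over-quota 27%. → 27%.
Sum: 9% + 11% + 19% + 27% = 66%.

66%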